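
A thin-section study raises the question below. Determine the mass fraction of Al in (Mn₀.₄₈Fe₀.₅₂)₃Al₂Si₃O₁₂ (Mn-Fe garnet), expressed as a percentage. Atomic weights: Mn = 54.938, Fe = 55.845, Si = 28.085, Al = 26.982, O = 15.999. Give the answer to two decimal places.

Formula mass = 1.44·54.938 + 1.56·55.845 + 2·26.982 + 3·28.085 + 12·15.999 = 496.436 g/mol, of which 53.964 g is Al.
So Al makes up 53.964/496.436 = 0.1087 of the mass, i.e. 10.87%.

10.87 mass %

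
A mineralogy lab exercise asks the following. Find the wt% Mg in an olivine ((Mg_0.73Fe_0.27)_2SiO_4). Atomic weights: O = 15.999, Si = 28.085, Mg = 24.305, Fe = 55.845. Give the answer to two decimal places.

22.50 weight percent

Formula mass = 1.46·24.305 + 0.54·55.845 + 1·28.085 + 4·15.999 = 157.723 g/mol, of which 35.485 g is Mg.
So Mg makes up 35.485/157.723 = 0.2250 of the mass, i.e. 22.50%.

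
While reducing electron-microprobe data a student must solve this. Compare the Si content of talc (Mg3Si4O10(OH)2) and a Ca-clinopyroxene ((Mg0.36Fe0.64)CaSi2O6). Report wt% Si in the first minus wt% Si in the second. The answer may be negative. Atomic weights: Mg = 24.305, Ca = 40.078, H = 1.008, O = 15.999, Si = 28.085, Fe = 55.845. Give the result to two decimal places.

5.89 percentage points

Si in Mg3Si4O10(OH)2: molar mass 379.259 g/mol; 4×28.085 = 112.340 g → 29.62 wt%.
Si in (Mg0.36Fe0.64)CaSi2O6: molar mass 236.733 g/mol; 2×28.085 = 56.170 g → 23.73 wt%.
Difference = 29.62 − 23.73 = 5.89 percentage points.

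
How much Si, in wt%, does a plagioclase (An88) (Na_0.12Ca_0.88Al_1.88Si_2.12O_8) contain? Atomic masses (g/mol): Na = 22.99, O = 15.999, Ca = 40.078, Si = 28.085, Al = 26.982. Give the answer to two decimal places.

21.55 wt%

Formula mass = 0.12*22.99 + 0.88*40.078 + 1.88*26.982 + 2.12*28.085 + 8*15.999 = 276.286 g/mol, of which 59.540 g is Si.
So Si makes up 59.540/276.286 = 0.2155 of the mass, i.e. 21.55%.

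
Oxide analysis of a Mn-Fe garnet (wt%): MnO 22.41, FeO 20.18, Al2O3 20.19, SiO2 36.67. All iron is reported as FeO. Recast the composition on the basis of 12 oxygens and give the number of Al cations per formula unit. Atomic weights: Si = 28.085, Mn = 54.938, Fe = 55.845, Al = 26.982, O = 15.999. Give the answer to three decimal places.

22.41 wt% MnO ÷ 70.937 g/mol = 0.31591 mol, giving 0.31591 Mn and 0.31591 O.
20.18 wt% FeO ÷ 71.844 g/mol = 0.28089 mol, giving 0.28089 Fe and 0.28089 O.
20.19 wt% Al2O3 ÷ 101.961 g/mol = 0.19802 mol, giving 0.39604 Al and 0.59406 O.
36.67 wt% SiO2 ÷ 60.083 g/mol = 0.61032 mol, giving 0.61032 Si and 1.22064 O.
Oxygen sums to 2.41150; scaling by 12/2.41150 = 4.97616 puts the formula on 12 O.
Al: 0.39604 × 4.97616 = 1.971 atoms per formula unit.

1.971 Al apfu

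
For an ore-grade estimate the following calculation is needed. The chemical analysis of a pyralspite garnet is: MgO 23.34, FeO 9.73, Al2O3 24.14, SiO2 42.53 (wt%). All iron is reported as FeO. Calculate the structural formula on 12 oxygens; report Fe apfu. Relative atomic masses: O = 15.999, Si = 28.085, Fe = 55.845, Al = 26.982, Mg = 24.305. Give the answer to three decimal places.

23.34 wt% MgO ÷ 40.304 g/mol = 0.57910 mol, giving 0.57910 Mg and 0.57910 O.
9.73 wt% FeO ÷ 71.844 g/mol = 0.13543 mol, giving 0.13543 Fe and 0.13543 O.
24.14 wt% Al2O3 ÷ 101.961 g/mol = 0.23676 mol, giving 0.47352 Al and 0.71028 O.
42.53 wt% SiO2 ÷ 60.083 g/mol = 0.70785 mol, giving 0.70785 Si and 1.41570 O.
Oxygen sums to 2.84051; scaling by 12/2.84051 = 4.22459 puts the formula on 12 O.
Fe: 0.13543 × 4.22459 = 0.572 atoms per formula unit.

0.572 Fe apfu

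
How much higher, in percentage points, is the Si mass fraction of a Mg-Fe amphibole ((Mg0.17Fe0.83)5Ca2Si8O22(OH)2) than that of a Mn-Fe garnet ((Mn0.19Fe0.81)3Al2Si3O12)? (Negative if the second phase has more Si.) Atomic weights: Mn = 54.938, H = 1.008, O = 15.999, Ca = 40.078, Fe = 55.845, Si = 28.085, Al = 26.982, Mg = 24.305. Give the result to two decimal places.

First mineral: 224.680 g Si in 943.244 g formula = 23.82 wt% Si.
Second mineral: 84.255 g Si in 497.225 g formula = 16.95 wt% Si.
23.82% − 16.95% gives a difference of 6.87 percentage points.

6.87 percentage points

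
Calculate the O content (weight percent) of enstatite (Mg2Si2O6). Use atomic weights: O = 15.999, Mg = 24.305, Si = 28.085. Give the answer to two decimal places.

47.81 weight percent

M(Mg2Si2O6) = 200.774 g/mol.
O contributes 6 × 15.999 = 95.994 g per mole.
95.994/200.774 = 0.4781 → 47.81%.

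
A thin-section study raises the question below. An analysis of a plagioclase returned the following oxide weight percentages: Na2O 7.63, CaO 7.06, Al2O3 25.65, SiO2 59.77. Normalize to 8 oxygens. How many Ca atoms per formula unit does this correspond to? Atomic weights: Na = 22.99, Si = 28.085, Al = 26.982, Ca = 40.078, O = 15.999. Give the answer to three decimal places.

Na2O (M=61.979): mol = 0.12311; Na = 0.24622, O = 0.12311.
CaO (M=56.077): mol = 0.12590; Ca = 0.12590, O = 0.12590.
Al2O3 (M=101.961): mol = 0.25157; Al = 0.50314, O = 0.75471.
SiO2 (M=60.083): mol = 0.99479; Si = 0.99479, O = 1.98958.
ΣO = 2.99330; factor = 8/ΣO = 2.67264.
Ca apfu = 0.12590 × 2.67264 = 0.336.

0.336 Ca apfu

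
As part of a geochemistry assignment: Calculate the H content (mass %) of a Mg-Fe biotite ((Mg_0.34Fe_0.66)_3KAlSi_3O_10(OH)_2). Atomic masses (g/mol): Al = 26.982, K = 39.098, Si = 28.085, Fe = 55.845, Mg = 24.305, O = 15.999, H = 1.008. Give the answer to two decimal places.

Molar mass of (Mg_0.34Fe_0.66)_3KAlSi_3O_10(OH)_2: 1.02*24.305 + 1.98*55.845 + 1*39.098 + 1*26.982 + 3*28.085 + 12*15.999 + 2*1.008 = 479.703 g/mol.
Mass of H per formula unit: 2 × 1.008 = 2.016 g.
Weight fraction H = 2.016 / 479.703 = 0.0042.

0.42 mass %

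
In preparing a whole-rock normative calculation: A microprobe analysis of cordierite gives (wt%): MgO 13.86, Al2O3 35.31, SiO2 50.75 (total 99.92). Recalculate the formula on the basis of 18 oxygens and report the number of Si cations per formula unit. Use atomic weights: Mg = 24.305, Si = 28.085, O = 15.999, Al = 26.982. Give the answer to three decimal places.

4.949 Si apfu

MgO: 13.86/40.304 = 0.34389 mol → 0.34389 mol Mg, 0.34389 mol O.
Al2O3: 35.31/101.961 = 0.34631 mol → 0.69262 mol Al, 1.03893 mol O.
SiO2: 50.75/60.083 = 0.84466 mol → 0.84466 mol Si, 1.68932 mol O.
Total oxygen = 3.07214 mol. Normalization factor = 18/3.07214 = 5.85911.
Si per 18 O = 0.84466 × 5.85911 = 4.949.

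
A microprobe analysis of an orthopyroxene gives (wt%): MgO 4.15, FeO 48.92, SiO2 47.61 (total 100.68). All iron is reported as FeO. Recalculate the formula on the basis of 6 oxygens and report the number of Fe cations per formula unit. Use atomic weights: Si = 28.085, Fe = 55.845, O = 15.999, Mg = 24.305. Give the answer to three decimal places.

1.725 Fe apfu

MgO (M=40.304): mol = 0.10297; Mg = 0.10297, O = 0.10297.
FeO (M=71.844): mol = 0.68092; Fe = 0.68092, O = 0.68092.
SiO2 (M=60.083): mol = 0.79240; Si = 0.79240, O = 1.58480.
ΣO = 2.36869; factor = 6/ΣO = 2.53305.
Fe apfu = 0.68092 × 2.53305 = 1.725.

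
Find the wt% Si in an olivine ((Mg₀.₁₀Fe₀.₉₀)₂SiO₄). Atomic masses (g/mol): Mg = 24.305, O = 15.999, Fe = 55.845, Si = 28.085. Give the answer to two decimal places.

14.22 weight percent

Molar mass of (Mg₀.₁₀Fe₀.₉₀)₂SiO₄: 0.20×24.305 + 1.80×55.845 + 1×28.085 + 4×15.999 = 197.463 g/mol.
Mass of Si per formula unit: 1 × 28.085 = 28.085 g.
Weight fraction Si = 28.085 / 197.463 = 0.1422.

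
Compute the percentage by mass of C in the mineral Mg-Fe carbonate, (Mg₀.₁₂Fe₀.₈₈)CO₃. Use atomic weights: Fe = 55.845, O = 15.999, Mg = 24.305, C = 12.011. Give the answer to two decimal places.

10.72 weight percent

Molar mass of (Mg₀.₁₂Fe₀.₈₈)CO₃: 0.12×24.305 + 0.88×55.845 + 1×12.011 + 3×15.999 = 112.068 g/mol.
Mass of C per formula unit: 1 × 12.011 = 12.011 g.
Weight fraction C = 12.011 / 112.068 = 0.1072.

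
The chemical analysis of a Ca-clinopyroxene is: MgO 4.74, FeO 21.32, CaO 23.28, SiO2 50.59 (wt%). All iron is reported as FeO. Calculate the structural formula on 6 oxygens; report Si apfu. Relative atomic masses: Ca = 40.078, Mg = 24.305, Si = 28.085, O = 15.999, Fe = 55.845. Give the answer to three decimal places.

2.010 Si apfu

4.74 wt% MgO ÷ 40.304 g/mol = 0.11761 mol, giving 0.11761 Mg and 0.11761 O.
21.32 wt% FeO ÷ 71.844 g/mol = 0.29675 mol, giving 0.29675 Fe and 0.29675 O.
23.28 wt% CaO ÷ 56.077 g/mol = 0.41514 mol, giving 0.41514 Ca and 0.41514 O.
50.59 wt% SiO2 ÷ 60.083 g/mol = 0.84200 mol, giving 0.84200 Si and 1.68400 O.
Oxygen sums to 2.51350; scaling by 6/2.51350 = 2.38711 puts the formula on 6 O.
Si: 0.84200 × 2.38711 = 2.010 atoms per formula unit.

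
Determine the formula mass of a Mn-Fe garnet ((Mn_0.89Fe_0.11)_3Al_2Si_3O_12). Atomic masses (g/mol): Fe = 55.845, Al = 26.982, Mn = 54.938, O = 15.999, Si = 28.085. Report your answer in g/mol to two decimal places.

The formula mass is the sum 2.67(54.938) + 0.33(55.845) + 2(26.982) + 3(28.085) + 12(15.999).

495.32 g/mol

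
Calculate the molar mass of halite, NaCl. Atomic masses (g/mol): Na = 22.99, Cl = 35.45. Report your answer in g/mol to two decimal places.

58.44 g/mol

The formula mass is the sum 1×22.99 + 1×35.45.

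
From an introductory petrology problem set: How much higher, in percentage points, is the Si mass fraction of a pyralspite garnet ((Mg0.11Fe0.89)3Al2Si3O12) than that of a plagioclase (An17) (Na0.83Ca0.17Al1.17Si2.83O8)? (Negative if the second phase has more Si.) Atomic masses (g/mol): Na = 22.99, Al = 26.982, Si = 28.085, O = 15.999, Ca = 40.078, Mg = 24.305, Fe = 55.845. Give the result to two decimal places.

Si in (Mg0.11Fe0.89)3Al2Si3O12: molar mass 487.334 g/mol; 3×28.085 = 84.255 g → 17.29 wt%.
Si in Na0.83Ca0.17Al1.17Si2.83O8: molar mass 264.936 g/mol; 2.83×28.085 = 79.481 g → 30.00 wt%.
Difference = 17.29 − 30.00 = -12.71 percentage points.

-12.71 percentage points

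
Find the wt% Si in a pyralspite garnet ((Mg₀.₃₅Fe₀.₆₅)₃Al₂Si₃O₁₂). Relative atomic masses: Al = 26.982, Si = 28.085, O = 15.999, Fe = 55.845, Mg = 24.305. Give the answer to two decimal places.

18.13 weight percent

Molar mass of (Mg₀.₃₅Fe₀.₆₅)₃Al₂Si₃O₁₂: 1.05×24.305 + 1.95×55.845 + 2×26.982 + 3×28.085 + 12×15.999 = 464.625 g/mol.
Mass of Si per formula unit: 3 × 28.085 = 84.255 g.
Weight fraction Si = 84.255 / 464.625 = 0.1813.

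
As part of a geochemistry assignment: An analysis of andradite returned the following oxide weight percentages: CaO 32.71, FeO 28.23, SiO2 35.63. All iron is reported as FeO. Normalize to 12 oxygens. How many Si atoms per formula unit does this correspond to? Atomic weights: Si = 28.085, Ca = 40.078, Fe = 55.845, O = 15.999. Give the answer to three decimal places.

3.291 Si apfu

32.71 wt% CaO ÷ 56.077 g/mol = 0.58331 mol, giving 0.58331 Ca and 0.58331 O.
28.23 wt% FeO ÷ 71.844 g/mol = 0.39293 mol, giving 0.39293 Fe and 0.39293 O.
35.63 wt% SiO2 ÷ 60.083 g/mol = 0.59301 mol, giving 0.59301 Si and 1.18602 O.
Oxygen sums to 2.16226; scaling by 12/2.16226 = 5.54975 puts the formula on 12 O.
Si: 0.59301 × 5.54975 = 3.291 atoms per formula unit.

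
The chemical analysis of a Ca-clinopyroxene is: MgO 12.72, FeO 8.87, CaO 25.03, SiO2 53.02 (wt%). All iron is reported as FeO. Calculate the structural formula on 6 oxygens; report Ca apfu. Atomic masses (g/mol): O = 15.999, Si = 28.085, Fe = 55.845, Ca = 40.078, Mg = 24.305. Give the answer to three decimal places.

1.010 Ca apfu

MgO: 12.72/40.304 = 0.31560 mol → 0.31560 mol Mg, 0.31560 mol O.
FeO: 8.87/71.844 = 0.12346 mol → 0.12346 mol Fe, 0.12346 mol O.
CaO: 25.03/56.077 = 0.44635 mol → 0.44635 mol Ca, 0.44635 mol O.
SiO2: 53.02/60.083 = 0.88245 mol → 0.88245 mol Si, 1.76490 mol O.
Total oxygen = 2.65031 mol. Normalization factor = 6/2.65031 = 2.26389.
Ca per 6 O = 0.44635 × 2.26389 = 1.010.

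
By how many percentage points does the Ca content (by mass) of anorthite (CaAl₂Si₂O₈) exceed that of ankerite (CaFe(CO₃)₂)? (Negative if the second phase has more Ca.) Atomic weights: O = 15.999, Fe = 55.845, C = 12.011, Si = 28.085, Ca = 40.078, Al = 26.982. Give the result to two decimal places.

-4.15 percentage points

First mineral: 40.078 g Ca in 278.204 g formula = 14.41 wt% Ca.
Second mineral: 40.078 g Ca in 215.939 g formula = 18.56 wt% Ca.
14.41% − 18.56% gives a difference of -4.15 percentage points.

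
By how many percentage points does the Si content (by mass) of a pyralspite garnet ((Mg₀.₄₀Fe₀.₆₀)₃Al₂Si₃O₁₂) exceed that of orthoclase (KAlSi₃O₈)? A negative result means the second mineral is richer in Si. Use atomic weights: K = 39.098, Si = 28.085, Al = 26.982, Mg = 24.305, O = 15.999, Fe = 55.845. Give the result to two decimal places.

Si in (Mg₀.₄₀Fe₀.₆₀)₃Al₂Si₃O₁₂: molar mass 459.894 g/mol; 3×28.085 = 84.255 g → 18.32 wt%.
Si in KAlSi₃O₈: molar mass 278.327 g/mol; 3×28.085 = 84.255 g → 30.27 wt%.
Difference = 18.32 − 30.27 = -11.95 percentage points.

-11.95 percentage points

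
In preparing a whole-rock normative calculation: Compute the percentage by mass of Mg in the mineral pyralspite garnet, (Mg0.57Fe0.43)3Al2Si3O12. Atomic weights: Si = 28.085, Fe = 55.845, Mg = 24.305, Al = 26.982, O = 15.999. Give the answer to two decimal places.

9.36 weight percent

Molar mass of (Mg0.57Fe0.43)3Al2Si3O12: 1.71·24.305 + 1.29·55.845 + 2·26.982 + 3·28.085 + 12·15.999 = 443.809 g/mol.
Mass of Mg per formula unit: 1.71 × 24.305 = 41.562 g.
Weight fraction Mg = 41.562 / 443.809 = 0.0936.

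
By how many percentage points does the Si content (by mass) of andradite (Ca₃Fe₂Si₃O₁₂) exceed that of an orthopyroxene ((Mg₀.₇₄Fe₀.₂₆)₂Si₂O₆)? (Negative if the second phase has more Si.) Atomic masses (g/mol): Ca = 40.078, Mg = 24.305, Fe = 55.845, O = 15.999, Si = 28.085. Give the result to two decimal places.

M(Ca₃Fe₂Si₃O₁₂) = 508.167 g/mol, so wt% Si = 84.255/508.167 × 100 = 16.58%.
M((Mg₀.₇₄Fe₀.₂₆)₂Si₂O₆) = 217.175 g/mol, so wt% Si = 56.170/217.175 × 100 = 25.86%.
16.58 − 25.86 = -9.28 pp.

-9.28 percentage points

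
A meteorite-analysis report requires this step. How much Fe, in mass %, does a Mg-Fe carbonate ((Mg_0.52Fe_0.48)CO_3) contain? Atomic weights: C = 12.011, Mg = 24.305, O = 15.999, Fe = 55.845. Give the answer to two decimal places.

26.95 mass %

Formula mass = 0.52×24.305 + 0.48×55.845 + 1×12.011 + 3×15.999 = 99.452 g/mol, of which 26.806 g is Fe.
So Fe makes up 26.806/99.452 = 0.2695 of the mass, i.e. 26.95%.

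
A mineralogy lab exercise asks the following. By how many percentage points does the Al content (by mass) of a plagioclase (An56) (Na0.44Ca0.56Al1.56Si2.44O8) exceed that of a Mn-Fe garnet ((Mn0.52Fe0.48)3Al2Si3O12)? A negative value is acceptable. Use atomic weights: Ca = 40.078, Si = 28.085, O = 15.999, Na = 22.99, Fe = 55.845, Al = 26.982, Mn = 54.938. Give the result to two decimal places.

First mineral: 42.092 g Al in 271.171 g formula = 15.52 wt% Al.
Second mineral: 53.964 g Al in 496.327 g formula = 10.87 wt% Al.
15.52% − 10.87% gives a difference of 4.65 percentage points.

4.65 percentage points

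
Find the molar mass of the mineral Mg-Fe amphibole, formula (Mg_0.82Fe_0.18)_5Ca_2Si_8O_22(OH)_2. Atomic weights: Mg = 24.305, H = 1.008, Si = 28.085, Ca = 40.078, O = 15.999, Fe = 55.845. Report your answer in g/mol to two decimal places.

M = 4.10×24.305 + 0.90×55.845 + 2×40.078 + 8×28.085 + 24×15.999 + 2×1.008

840.74 g/mol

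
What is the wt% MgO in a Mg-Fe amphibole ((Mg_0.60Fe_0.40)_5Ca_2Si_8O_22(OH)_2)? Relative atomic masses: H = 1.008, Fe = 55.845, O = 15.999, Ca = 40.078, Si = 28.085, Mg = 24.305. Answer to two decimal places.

13.81 wt%

Formula mass = 875.433 g/mol.
3 Mg → 3.0000 mol MgO per formula unit; M(MgO) = 40.304, so MgO mass = 120.912 g.
120.912/875.433 × 100 = 13.81 wt%.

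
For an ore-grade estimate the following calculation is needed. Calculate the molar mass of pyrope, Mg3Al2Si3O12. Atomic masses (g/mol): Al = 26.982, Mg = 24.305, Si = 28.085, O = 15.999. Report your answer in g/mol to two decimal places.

403.12 g/mol

M = 3*24.305 + 2*26.982 + 3*28.085 + 12*15.999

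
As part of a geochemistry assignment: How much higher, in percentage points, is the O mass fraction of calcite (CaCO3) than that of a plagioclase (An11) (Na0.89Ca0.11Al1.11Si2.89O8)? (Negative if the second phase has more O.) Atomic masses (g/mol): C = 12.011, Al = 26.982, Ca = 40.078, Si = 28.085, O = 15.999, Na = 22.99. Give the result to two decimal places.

O in CaCO3: molar mass 100.086 g/mol; 3×15.999 = 47.997 g → 47.96 wt%.
O in Na0.89Ca0.11Al1.11Si2.89O8: molar mass 263.977 g/mol; 8×15.999 = 127.992 g → 48.49 wt%.
Difference = 47.96 − 48.49 = -0.53 percentage points.

-0.53 percentage points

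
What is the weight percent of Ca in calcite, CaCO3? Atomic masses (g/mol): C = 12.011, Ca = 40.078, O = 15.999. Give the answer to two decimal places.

40.04 mass %

Molar mass of CaCO3: 1·40.078 + 1·12.011 + 3·15.999 = 100.086 g/mol.
Mass of Ca per formula unit: 1 × 40.078 = 40.078 g.
Weight fraction Ca = 40.078 / 100.086 = 0.4004.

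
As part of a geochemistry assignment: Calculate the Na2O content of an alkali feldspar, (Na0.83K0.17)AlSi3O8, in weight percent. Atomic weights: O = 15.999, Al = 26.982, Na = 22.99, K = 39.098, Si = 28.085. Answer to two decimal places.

Formula mass = 264.957 g/mol.
0.83 Na → 0.4150 mol Na2O per formula unit; M(Na2O) = 61.979, so Na2O mass = 25.721 g.
25.721/264.957 × 100 = 9.71 wt%.

9.71 wt%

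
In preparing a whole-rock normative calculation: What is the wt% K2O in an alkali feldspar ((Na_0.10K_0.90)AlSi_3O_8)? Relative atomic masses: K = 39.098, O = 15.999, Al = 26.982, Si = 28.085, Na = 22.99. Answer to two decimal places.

M((Na_0.10K_0.90)AlSi_3O_8) = 276.716 g/mol; M(K2O) = 94.195 g/mol.
Moles K2O per formula unit = 0.90 K ÷ 2 = 0.4500.
K2O fraction = (0.4500 × 94.195) / 276.716 = 42.388/276.716 = 0.1532.

15.32 wt%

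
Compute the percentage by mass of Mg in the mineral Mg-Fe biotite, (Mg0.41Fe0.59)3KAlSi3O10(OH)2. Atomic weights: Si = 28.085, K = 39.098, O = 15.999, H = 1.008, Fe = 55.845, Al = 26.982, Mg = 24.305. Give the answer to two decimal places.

Formula mass = 1.23×24.305 + 1.77×55.845 + 1×39.098 + 1×26.982 + 3×28.085 + 12×15.999 + 2×1.008 = 473.080 g/mol, of which 29.895 g is Mg.
So Mg makes up 29.895/473.080 = 0.0632 of the mass, i.e. 6.32%.

6.32 mass %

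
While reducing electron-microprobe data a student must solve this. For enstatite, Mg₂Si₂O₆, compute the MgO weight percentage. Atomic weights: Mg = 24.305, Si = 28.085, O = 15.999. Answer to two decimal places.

Formula mass = 200.774 g/mol.
2 Mg → 2.0000 mol MgO per formula unit; M(MgO) = 40.304, so MgO mass = 80.608 g.
80.608/200.774 × 100 = 40.15 wt%.

40.15 wt%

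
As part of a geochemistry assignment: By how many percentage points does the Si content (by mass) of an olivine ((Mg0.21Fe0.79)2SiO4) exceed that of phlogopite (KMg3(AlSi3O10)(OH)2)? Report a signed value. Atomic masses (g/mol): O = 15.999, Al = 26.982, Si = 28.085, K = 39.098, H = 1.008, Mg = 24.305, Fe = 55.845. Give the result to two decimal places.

Si in (Mg0.21Fe0.79)2SiO4: molar mass 190.524 g/mol; 1×28.085 = 28.085 g → 14.74 wt%.
Si in KMg3(AlSi3O10)(OH)2: molar mass 417.254 g/mol; 3×28.085 = 84.255 g → 20.19 wt%.
Difference = 14.74 − 20.19 = -5.45 percentage points.

-5.45 percentage points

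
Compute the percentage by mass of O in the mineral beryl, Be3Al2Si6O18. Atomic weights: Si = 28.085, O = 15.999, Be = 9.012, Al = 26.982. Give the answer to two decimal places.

Formula mass = 3×9.012 + 2×26.982 + 6×28.085 + 18×15.999 = 537.492 g/mol, of which 287.982 g is O.
So O makes up 287.982/537.492 = 0.5358 of the mass, i.e. 53.58%.

53.58 weight percent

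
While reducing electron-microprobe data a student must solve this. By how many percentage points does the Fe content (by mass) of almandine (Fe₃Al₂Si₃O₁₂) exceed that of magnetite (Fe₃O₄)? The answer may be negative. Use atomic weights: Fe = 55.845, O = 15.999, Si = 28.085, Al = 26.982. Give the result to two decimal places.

First mineral: 167.535 g Fe in 497.742 g formula = 33.66 wt% Fe.
Second mineral: 167.535 g Fe in 231.531 g formula = 72.36 wt% Fe.
33.66% − 72.36% gives a difference of -38.70 percentage points.

-38.70 percentage points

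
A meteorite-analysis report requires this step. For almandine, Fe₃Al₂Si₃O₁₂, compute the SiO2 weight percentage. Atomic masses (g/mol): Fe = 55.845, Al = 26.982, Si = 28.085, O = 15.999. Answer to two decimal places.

36.21 wt%

M(Fe₃Al₂Si₃O₁₂) = 497.742 g/mol; M(SiO2) = 60.083 g/mol.
Moles SiO2 per formula unit = 3 Si ÷ 1 = 3.0000.
SiO2 fraction = (3.0000 × 60.083) / 497.742 = 180.249/497.742 = 0.3621.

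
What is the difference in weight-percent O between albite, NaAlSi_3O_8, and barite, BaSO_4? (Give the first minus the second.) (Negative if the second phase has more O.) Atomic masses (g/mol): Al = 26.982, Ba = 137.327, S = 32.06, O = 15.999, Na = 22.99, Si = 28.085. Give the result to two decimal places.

21.39 percentage points

First mineral: 127.992 g O in 262.219 g formula = 48.81 wt% O.
Second mineral: 63.996 g O in 233.383 g formula = 27.42 wt% O.
48.81% − 27.42% gives a difference of 21.39 percentage points.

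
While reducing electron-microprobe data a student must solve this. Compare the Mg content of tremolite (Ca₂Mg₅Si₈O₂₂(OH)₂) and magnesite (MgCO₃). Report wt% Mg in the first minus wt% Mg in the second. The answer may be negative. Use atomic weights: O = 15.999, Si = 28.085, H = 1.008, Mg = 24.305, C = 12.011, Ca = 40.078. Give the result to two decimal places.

-13.87 percentage points

Mg in Ca₂Mg₅Si₈O₂₂(OH)₂: molar mass 812.353 g/mol; 5×24.305 = 121.525 g → 14.96 wt%.
Mg in MgCO₃: molar mass 84.313 g/mol; 1×24.305 = 24.305 g → 28.83 wt%.
Difference = 14.96 − 28.83 = -13.87 percentage points.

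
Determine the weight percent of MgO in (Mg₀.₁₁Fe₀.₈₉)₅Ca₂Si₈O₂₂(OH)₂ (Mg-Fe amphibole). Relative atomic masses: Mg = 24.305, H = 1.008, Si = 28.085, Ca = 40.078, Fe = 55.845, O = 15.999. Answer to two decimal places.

2.33 wt%

M((Mg₀.₁₁Fe₀.₈₉)₅Ca₂Si₈O₂₂(OH)₂) = 952.706 g/mol; M(MgO) = 40.304 g/mol.
Moles MgO per formula unit = 0.55 Mg ÷ 1 = 0.5500.
MgO fraction = (0.5500 × 40.304) / 952.706 = 22.167/952.706 = 0.0233.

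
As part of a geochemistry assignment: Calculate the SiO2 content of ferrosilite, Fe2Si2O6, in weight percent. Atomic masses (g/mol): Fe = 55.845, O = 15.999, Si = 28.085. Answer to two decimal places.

Formula mass = 263.854 g/mol.
2 Si → 2.0000 mol SiO2 per formula unit; M(SiO2) = 60.083, so SiO2 mass = 120.166 g.
120.166/263.854 × 100 = 45.54 wt%.

45.54 wt%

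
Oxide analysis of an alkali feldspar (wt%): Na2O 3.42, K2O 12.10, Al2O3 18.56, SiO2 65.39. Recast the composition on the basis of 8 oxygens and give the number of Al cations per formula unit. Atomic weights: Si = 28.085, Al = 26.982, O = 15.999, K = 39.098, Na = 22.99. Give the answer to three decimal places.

Na2O: 3.42/61.979 = 0.05518 mol → 0.11036 mol Na, 0.05518 mol O.
K2O: 12.10/94.195 = 0.12846 mol → 0.25692 mol K, 0.12846 mol O.
Al2O3: 18.56/101.961 = 0.18203 mol → 0.36406 mol Al, 0.54609 mol O.
SiO2: 65.39/60.083 = 1.08833 mol → 1.08833 mol Si, 2.17666 mol O.
Total oxygen = 2.90639 mol. Normalization factor = 8/2.90639 = 2.75256.
Al per 8 O = 0.36406 × 2.75256 = 1.002.

1.002 Al apfu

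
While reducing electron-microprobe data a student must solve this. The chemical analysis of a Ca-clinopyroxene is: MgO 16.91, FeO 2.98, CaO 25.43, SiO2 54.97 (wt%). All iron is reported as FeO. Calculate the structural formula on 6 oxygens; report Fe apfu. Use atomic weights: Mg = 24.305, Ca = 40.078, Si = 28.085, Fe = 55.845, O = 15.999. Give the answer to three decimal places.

16.91 wt% MgO ÷ 40.304 g/mol = 0.41956 mol, giving 0.41956 Mg and 0.41956 O.
2.98 wt% FeO ÷ 71.844 g/mol = 0.04148 mol, giving 0.04148 Fe and 0.04148 O.
25.43 wt% CaO ÷ 56.077 g/mol = 0.45348 mol, giving 0.45348 Ca and 0.45348 O.
54.97 wt% SiO2 ÷ 60.083 g/mol = 0.91490 mol, giving 0.91490 Si and 1.82980 O.
Oxygen sums to 2.74432; scaling by 6/2.74432 = 2.18633 puts the formula on 6 O.
Fe: 0.04148 × 2.18633 = 0.091 atoms per formula unit.

0.091 Fe apfu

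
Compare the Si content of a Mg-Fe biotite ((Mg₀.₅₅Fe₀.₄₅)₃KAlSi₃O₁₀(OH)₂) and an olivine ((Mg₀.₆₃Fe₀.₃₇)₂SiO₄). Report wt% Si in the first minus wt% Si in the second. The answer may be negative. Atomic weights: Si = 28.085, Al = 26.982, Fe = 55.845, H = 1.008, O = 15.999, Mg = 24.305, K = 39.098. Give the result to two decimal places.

First mineral: 84.255 g Si in 459.833 g formula = 18.32 wt% Si.
Second mineral: 28.085 g Si in 164.031 g formula = 17.12 wt% Si.
18.32% − 17.12% gives a difference of 1.20 percentage points.

1.20 percentage points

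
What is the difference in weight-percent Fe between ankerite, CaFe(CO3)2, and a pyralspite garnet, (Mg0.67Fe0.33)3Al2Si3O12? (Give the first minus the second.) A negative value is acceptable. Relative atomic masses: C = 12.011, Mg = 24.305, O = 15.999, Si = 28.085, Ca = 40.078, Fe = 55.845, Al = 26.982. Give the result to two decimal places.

M(CaFe(CO3)2) = 215.939 g/mol, so wt% Fe = 55.845/215.939 × 100 = 25.86%.
M((Mg0.67Fe0.33)3Al2Si3O12) = 434.347 g/mol, so wt% Fe = 55.287/434.347 × 100 = 12.73%.
25.86 − 12.73 = 13.13 pp.

13.13 percentage points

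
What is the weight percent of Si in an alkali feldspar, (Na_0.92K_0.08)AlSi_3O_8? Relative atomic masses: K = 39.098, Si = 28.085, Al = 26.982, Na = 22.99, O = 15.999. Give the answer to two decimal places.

Molar mass of (Na_0.92K_0.08)AlSi_3O_8: 0.92*22.99 + 0.08*39.098 + 1*26.982 + 3*28.085 + 8*15.999 = 263.508 g/mol.
Mass of Si per formula unit: 3 × 28.085 = 84.255 g.
Weight fraction Si = 84.255 / 263.508 = 0.3197.

31.97 weight percent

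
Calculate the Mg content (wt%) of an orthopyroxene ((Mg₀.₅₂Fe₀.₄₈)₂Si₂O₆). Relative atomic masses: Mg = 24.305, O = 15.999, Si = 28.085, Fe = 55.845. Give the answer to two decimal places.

10.94 wt%

M((Mg₀.₅₂Fe₀.₄₈)₂Si₂O₆) = 231.052 g/mol.
Mg contributes 1.04 × 24.305 = 25.277 g per mole.
25.277/231.052 = 0.1094 → 10.94%.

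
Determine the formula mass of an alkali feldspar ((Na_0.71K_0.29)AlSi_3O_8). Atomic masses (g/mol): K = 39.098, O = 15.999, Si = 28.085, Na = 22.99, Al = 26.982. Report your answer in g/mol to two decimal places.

The formula mass is the sum 0.71×22.99 + 0.29×39.098 + 1×26.982 + 3×28.085 + 8×15.999.

266.89 g/mol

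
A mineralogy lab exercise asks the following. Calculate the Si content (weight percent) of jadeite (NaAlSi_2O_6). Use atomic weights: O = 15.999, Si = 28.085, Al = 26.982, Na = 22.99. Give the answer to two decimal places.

Molar mass of NaAlSi_2O_6: 1*22.99 + 1*26.982 + 2*28.085 + 6*15.999 = 202.136 g/mol.
Mass of Si per formula unit: 2 × 28.085 = 56.170 g.
Weight fraction Si = 56.170 / 202.136 = 0.2779.

27.79 weight percent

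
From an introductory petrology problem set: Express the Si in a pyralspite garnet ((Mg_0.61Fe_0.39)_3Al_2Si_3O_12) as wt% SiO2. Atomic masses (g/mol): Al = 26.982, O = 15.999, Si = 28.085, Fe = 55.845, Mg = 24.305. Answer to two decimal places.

40.96 wt%

M((Mg_0.61Fe_0.39)_3Al_2Si_3O_12) = 440.024 g/mol; M(SiO2) = 60.083 g/mol.
Moles SiO2 per formula unit = 3 Si ÷ 1 = 3.0000.
SiO2 fraction = (3.0000 × 60.083) / 440.024 = 180.249/440.024 = 0.4096.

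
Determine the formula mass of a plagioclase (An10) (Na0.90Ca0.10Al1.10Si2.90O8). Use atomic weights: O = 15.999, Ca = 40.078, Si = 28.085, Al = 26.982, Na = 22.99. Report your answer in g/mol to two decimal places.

263.82 g/mol

The formula mass is the sum 0.90×22.99 + 0.10×40.078 + 1.10×26.982 + 2.90×28.085 + 8×15.999.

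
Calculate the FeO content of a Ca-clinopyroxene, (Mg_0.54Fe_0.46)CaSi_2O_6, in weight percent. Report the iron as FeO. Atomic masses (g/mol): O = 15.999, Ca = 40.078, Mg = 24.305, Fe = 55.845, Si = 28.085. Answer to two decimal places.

14.30 wt%

M((Mg_0.54Fe_0.46)CaSi_2O_6) = 231.055 g/mol; M(FeO) = 71.844 g/mol.
Moles FeO per formula unit = 0.46 Fe ÷ 1 = 0.4600.
FeO fraction = (0.4600 × 71.844) / 231.055 = 33.048/231.055 = 0.1430.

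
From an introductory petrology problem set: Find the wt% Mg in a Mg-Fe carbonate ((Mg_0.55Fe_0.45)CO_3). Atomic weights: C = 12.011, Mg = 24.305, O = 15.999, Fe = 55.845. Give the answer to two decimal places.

13.57 wt%

Molar mass of (Mg_0.55Fe_0.45)CO_3: 0.55*24.305 + 0.45*55.845 + 1*12.011 + 3*15.999 = 98.506 g/mol.
Mass of Mg per formula unit: 0.55 × 24.305 = 13.368 g.
Weight fraction Mg = 13.368 / 98.506 = 0.1357.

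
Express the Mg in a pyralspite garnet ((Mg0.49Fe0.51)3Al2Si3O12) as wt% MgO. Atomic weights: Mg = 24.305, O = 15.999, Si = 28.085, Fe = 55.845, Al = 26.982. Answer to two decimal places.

13.13 wt%

Formula mass = 451.378 g/mol.
1.47 Mg → 1.4700 mol MgO per formula unit; M(MgO) = 40.304, so MgO mass = 59.247 g.
59.247/451.378 × 100 = 13.13 wt%.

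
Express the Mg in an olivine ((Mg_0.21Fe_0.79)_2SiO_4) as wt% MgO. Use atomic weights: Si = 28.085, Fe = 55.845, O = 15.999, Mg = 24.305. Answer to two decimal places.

8.88 wt%

Molar mass of (Mg_0.21Fe_0.79)_2SiO_4 = 0.42·24.305 + 1.58·55.845 + 1·28.085 + 4·15.999 = 190.524 g/mol.
Each formula unit contains 0.42 Mg, equivalent to 0.42/1 = 0.4200 mol MgO.
M(MgO) = 1×24.305 + 1×15.999 = 40.304 g/mol.
Mass of MgO per formula unit = 0.4200 × 40.304 = 16.928 g.
MgO wt% = 16.928 / 190.524 × 100 = 8.88%.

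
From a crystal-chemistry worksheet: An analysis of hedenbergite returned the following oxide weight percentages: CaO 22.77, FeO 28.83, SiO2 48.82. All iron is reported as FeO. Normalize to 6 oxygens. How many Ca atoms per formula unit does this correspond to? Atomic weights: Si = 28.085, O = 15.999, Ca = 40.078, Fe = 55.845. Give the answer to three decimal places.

22.77 wt% CaO ÷ 56.077 g/mol = 0.40605 mol, giving 0.40605 Ca and 0.40605 O.
28.83 wt% FeO ÷ 71.844 g/mol = 0.40129 mol, giving 0.40129 Fe and 0.40129 O.
48.82 wt% SiO2 ÷ 60.083 g/mol = 0.81254 mol, giving 0.81254 Si and 1.62508 O.
Oxygen sums to 2.43242; scaling by 6/2.43242 = 2.46668 puts the formula on 6 O.
Ca: 0.40605 × 2.46668 = 1.002 atoms per formula unit.

1.002 Ca apfu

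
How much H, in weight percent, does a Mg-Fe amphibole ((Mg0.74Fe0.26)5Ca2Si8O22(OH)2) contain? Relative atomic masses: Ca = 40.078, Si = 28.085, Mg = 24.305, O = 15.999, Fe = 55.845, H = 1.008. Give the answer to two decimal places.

M((Mg0.74Fe0.26)5Ca2Si8O22(OH)2) = 853.355 g/mol.
H contributes 2 × 1.008 = 2.016 g per mole.
2.016/853.355 = 0.0024 → 0.24%.

0.24 weight percent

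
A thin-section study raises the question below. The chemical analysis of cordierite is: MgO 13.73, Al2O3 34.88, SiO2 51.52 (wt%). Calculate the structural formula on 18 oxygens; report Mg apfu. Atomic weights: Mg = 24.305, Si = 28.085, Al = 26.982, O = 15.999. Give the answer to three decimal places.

MgO: 13.73/40.304 = 0.34066 mol → 0.34066 mol Mg, 0.34066 mol O.
Al2O3: 34.88/101.961 = 0.34209 mol → 0.68418 mol Al, 1.02627 mol O.
SiO2: 51.52/60.083 = 0.85748 mol → 0.85748 mol Si, 1.71496 mol O.
Total oxygen = 3.08189 mol. Normalization factor = 18/3.08189 = 5.84057.
Mg per 18 O = 0.34066 × 5.84057 = 1.990.

1.990 Mg apfu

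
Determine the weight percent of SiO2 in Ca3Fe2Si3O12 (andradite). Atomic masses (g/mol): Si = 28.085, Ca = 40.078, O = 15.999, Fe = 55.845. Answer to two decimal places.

35.47 wt%

M(Ca3Fe2Si3O12) = 508.167 g/mol; M(SiO2) = 60.083 g/mol.
Moles SiO2 per formula unit = 3 Si ÷ 1 = 3.0000.
SiO2 fraction = (3.0000 × 60.083) / 508.167 = 180.249/508.167 = 0.3547.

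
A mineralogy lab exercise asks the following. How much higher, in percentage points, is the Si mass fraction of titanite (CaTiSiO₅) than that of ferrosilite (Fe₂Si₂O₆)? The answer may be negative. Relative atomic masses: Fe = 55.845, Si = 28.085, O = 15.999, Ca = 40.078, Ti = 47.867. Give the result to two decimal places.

Si in CaTiSiO₅: molar mass 196.025 g/mol; 1×28.085 = 28.085 g → 14.33 wt%.
Si in Fe₂Si₂O₆: molar mass 263.854 g/mol; 2×28.085 = 56.170 g → 21.29 wt%.
Difference = 14.33 − 21.29 = -6.96 percentage points.

-6.96 percentage points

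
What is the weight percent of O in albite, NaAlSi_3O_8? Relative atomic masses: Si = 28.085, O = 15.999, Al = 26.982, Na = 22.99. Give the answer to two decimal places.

Molar mass of NaAlSi_3O_8: 1×22.99 + 1×26.982 + 3×28.085 + 8×15.999 = 262.219 g/mol.
Mass of O per formula unit: 8 × 15.999 = 127.992 g.
Weight fraction O = 127.992 / 262.219 = 0.4881.

48.81 mass %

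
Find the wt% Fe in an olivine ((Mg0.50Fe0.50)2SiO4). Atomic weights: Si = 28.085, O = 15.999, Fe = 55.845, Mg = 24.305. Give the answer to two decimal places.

32.42 weight percent

M((Mg0.50Fe0.50)2SiO4) = 172.231 g/mol.
Fe contributes 1 × 55.845 = 55.845 g per mole.
55.845/172.231 = 0.3242 → 32.42%.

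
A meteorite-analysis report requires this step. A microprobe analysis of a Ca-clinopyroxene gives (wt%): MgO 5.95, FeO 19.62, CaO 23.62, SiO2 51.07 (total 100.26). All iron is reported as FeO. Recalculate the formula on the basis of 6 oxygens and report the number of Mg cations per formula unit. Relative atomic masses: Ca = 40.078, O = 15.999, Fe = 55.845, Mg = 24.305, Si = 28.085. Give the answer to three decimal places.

0.348 Mg apfu

MgO (M=40.304): mol = 0.14763; Mg = 0.14763, O = 0.14763.
FeO (M=71.844): mol = 0.27309; Fe = 0.27309, O = 0.27309.
CaO (M=56.077): mol = 0.42121; Ca = 0.42121, O = 0.42121.
SiO2 (M=60.083): mol = 0.84999; Si = 0.84999, O = 1.69998.
ΣO = 2.54191; factor = 6/ΣO = 2.36043.
Mg apfu = 0.14763 × 2.36043 = 0.348.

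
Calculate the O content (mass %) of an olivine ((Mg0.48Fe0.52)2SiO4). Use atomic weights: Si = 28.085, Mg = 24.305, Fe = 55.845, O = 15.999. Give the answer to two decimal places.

Molar mass of (Mg0.48Fe0.52)2SiO4: 0.96*24.305 + 1.04*55.845 + 1*28.085 + 4*15.999 = 173.493 g/mol.
Mass of O per formula unit: 4 × 15.999 = 63.996 g.
Weight fraction O = 63.996 / 173.493 = 0.3689.

36.89 mass %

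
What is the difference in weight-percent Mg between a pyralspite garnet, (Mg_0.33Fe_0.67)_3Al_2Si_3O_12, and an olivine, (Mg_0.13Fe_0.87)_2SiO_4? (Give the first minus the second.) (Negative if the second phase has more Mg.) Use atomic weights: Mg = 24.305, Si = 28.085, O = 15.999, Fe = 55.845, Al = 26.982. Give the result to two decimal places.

1.93 percentage points

Mg in (Mg_0.33Fe_0.67)_3Al_2Si_3O_12: molar mass 466.517 g/mol; 0.99×24.305 = 24.062 g → 5.16 wt%.
Mg in (Mg_0.13Fe_0.87)_2SiO_4: molar mass 195.571 g/mol; 0.26×24.305 = 6.319 g → 3.23 wt%.
Difference = 5.16 − 3.23 = 1.93 percentage points.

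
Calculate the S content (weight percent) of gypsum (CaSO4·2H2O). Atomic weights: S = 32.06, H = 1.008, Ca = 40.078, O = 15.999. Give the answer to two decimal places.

18.62 weight percent

Formula mass = 1*40.078 + 1*32.06 + 6*15.999 + 4*1.008 = 172.164 g/mol, of which 32.060 g is S.
So S makes up 32.060/172.164 = 0.1862 of the mass, i.e. 18.62%.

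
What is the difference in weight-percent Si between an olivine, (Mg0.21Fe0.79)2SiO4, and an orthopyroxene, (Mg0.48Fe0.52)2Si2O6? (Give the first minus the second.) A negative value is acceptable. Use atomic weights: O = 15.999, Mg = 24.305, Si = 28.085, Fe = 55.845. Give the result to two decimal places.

-9.31 percentage points

M((Mg0.21Fe0.79)2SiO4) = 190.524 g/mol, so wt% Si = 28.085/190.524 × 100 = 14.74%.
M((Mg0.48Fe0.52)2Si2O6) = 233.576 g/mol, so wt% Si = 56.170/233.576 × 100 = 24.05%.
14.74 − 24.05 = -9.31 pp.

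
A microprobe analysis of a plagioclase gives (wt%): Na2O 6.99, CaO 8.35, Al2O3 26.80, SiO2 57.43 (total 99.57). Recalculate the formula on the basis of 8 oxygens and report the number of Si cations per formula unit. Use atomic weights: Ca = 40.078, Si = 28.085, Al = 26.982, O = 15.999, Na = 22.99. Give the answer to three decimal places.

Na2O: 6.99/61.979 = 0.11278 mol → 0.22556 mol Na, 0.11278 mol O.
CaO: 8.35/56.077 = 0.14890 mol → 0.14890 mol Ca, 0.14890 mol O.
Al2O3: 26.80/101.961 = 0.26285 mol → 0.52570 mol Al, 0.78855 mol O.
SiO2: 57.43/60.083 = 0.95584 mol → 0.95584 mol Si, 1.91168 mol O.
Total oxygen = 2.96191 mol. Normalization factor = 8/2.96191 = 2.70096.
Si per 8 O = 0.95584 × 2.70096 = 2.582.

2.582 Si apfu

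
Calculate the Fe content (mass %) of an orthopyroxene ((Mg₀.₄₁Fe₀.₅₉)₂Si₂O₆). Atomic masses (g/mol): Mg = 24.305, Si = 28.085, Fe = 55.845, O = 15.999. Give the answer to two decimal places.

27.69 mass %

Formula mass = 0.82*24.305 + 1.18*55.845 + 2*28.085 + 6*15.999 = 237.991 g/mol, of which 65.897 g is Fe.
So Fe makes up 65.897/237.991 = 0.2769 of the mass, i.e. 27.69%.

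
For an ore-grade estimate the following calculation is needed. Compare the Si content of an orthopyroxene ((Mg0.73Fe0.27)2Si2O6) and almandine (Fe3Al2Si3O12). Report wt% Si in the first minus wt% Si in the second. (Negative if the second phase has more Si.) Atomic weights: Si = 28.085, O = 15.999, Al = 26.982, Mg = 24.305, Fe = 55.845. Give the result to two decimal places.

M((Mg0.73Fe0.27)2Si2O6) = 217.806 g/mol, so wt% Si = 56.170/217.806 × 100 = 25.79%.
M(Fe3Al2Si3O12) = 497.742 g/mol, so wt% Si = 84.255/497.742 × 100 = 16.93%.
25.79 − 16.93 = 8.86 pp.

8.86 percentage points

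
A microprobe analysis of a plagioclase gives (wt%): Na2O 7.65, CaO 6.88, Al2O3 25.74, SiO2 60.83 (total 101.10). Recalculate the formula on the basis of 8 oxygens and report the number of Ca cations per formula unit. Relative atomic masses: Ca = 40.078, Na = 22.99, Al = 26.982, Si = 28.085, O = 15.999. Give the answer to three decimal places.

0.324 Ca apfu

Na2O: 7.65/61.979 = 0.12343 mol → 0.24686 mol Na, 0.12343 mol O.
CaO: 6.88/56.077 = 0.12269 mol → 0.12269 mol Ca, 0.12269 mol O.
Al2O3: 25.74/101.961 = 0.25245 mol → 0.50490 mol Al, 0.75735 mol O.
SiO2: 60.83/60.083 = 1.01243 mol → 1.01243 mol Si, 2.02486 mol O.
Total oxygen = 3.02833 mol. Normalization factor = 8/3.02833 = 2.64172.
Ca per 8 O = 0.12269 × 2.64172 = 0.324.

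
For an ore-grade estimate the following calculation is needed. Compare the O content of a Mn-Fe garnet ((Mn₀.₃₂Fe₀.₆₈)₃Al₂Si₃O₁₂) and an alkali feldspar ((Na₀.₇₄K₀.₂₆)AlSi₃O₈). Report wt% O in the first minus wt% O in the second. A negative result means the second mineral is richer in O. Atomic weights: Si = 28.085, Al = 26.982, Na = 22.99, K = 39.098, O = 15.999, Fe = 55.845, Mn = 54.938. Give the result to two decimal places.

First mineral: 191.988 g O in 496.871 g formula = 38.64 wt% O.
Second mineral: 127.992 g O in 266.407 g formula = 48.04 wt% O.
38.64% − 48.04% gives a difference of -9.40 percentage points.

-9.40 percentage points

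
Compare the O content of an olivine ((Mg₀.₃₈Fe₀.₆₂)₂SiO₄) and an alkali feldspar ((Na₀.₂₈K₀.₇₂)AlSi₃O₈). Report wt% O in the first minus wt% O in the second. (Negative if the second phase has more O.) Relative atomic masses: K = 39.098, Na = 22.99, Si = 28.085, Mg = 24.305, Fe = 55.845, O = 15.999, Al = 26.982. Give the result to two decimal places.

M((Mg₀.₃₈Fe₀.₆₂)₂SiO₄) = 179.801 g/mol, so wt% O = 63.996/179.801 × 100 = 35.59%.
M((Na₀.₂₈K₀.₇₂)AlSi₃O₈) = 273.817 g/mol, so wt% O = 127.992/273.817 × 100 = 46.74%.
35.59 − 46.74 = -11.15 pp.

-11.15 percentage points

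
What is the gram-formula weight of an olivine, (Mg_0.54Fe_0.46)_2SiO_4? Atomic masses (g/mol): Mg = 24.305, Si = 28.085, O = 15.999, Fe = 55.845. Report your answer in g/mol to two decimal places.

M = 1.08·24.305 + 0.92·55.845 + 1·28.085 + 4·15.999

169.71 g/mol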